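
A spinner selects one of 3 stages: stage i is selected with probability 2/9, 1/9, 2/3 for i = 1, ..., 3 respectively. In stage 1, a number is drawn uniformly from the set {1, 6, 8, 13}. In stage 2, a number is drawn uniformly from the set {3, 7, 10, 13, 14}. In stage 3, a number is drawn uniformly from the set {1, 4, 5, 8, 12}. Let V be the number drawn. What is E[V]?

E[V | stage 1] = (1+6+8+13)/4 = 7.
E[V | stage 2] = (3+7+10+13+14)/5 = 47/5.
E[V | stage 3] = (1+4+5+8+12)/5 = 6.
By the law of total expectation,
E[V] = (2/9)·(7) + (1/9)·(47/5) + (2/3)·(6) = 33/5.

33/5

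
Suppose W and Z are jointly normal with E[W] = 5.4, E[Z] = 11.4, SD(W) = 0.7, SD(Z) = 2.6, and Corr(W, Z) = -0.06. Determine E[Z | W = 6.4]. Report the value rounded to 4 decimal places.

11.1771

The regression of Z on W has slope ρ·σ_Z/σ_W and passes through (μ_W, μ_Z).
E[Z | W=6.4] = 11.4 + (-0.06)·(2.6/0.7)·(6.4 − (5.4)) = 11.4 + (-0.22286)·(1) = 11.1771.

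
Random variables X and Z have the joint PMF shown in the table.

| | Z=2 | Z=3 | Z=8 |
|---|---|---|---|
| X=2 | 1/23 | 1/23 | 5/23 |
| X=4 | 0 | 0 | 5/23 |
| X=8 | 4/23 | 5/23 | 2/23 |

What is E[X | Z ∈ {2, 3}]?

P(Z ∈ {2, 3}) = 11/23.
Summing X·P(X=x,Z=y) over the conditioning event gives 76/23.
E[X | Z ∈ {2, 3}] = (76/23) / (11/23) = 76/11.

76/11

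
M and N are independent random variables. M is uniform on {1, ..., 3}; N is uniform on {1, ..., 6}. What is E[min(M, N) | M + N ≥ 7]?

7/3

Outcomes with M + N ≥ 7: (1,6), (2,5), (2,6), (3,4), (3,5), (3,6), each with probability 1/18.
E[min(M, N) | M + N ≥ 7] = (1 + 2 + 2 + 3 + 3 + 3) / 6 = 7/3.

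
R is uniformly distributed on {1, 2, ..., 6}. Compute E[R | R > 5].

Given R > 5, R is equally likely to be any of {6}.
E[R | R > 5] = (6) / 1 = 6.

6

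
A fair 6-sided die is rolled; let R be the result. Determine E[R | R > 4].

Given R > 4, R is equally likely to be any of {5, 6}.
E[R | R > 4] = (5 + 6) / 2 = 11/2.

11/2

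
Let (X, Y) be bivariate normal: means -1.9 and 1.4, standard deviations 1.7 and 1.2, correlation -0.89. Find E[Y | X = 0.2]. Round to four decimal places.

0.0807

For a bivariate normal, E[Y | X=x] = μ_Y + ρ·(σ_Y/σ_X)·(x − μ_X).
E[Y | X=0.2] = 1.4 + (-0.89)·(1.2/1.7)·(0.2 − (-1.9)) = 1.4 + (-0.62824)·(2.1) = 0.0807.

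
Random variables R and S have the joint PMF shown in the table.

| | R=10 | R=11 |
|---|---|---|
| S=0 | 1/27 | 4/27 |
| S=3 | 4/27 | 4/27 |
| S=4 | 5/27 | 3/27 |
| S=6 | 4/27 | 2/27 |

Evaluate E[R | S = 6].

P(S = 6) = 2/9.
Σ R·P over the event = 10·(4/27) + 11·(2/27) = 62/27.
E[R | S = 6] = (62/27) / (2/9) = 31/3.

31/3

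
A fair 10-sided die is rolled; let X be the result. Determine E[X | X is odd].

Given X is odd, X is equally likely to be any of {1, 3, 5, 7, 9}.
E[X | X is odd] = (1 + 3 + 5 + 7 + 9) / 5 = 5.

5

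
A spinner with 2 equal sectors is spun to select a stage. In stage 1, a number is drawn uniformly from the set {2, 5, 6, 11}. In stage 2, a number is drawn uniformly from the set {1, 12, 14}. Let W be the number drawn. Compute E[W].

15/2

E[W | stage 1] = (2+5+6+11)/4 = 6.
E[W | stage 2] = (1+12+14)/3 = 9.
E[W] = (1/2)·(6) + (1/2)·(9) = 15/2.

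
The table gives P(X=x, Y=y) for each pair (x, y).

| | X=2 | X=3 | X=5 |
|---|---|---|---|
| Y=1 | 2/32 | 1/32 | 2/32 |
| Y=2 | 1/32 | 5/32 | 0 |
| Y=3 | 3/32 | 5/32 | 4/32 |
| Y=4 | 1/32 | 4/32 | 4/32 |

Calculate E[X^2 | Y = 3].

157/12

P(Y = 3) = 3/8.
Summing X^2·P(X=x,Y=y) over the conditioning event gives 157/32.
E[X^2 | Y = 3] = (157/32) / (3/8) = 157/12.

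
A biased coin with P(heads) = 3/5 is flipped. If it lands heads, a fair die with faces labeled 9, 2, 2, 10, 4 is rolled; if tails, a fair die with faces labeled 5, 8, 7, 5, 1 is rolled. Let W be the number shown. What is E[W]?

E[W | heads] = (9+2+2+10+4)/5 = 27/5.
E[W | tails] = (5+8+7+5+1)/5 = 26/5.
By the law of total expectation,
E[W] = (3/5)·(27/5) + (2/5)·(26/5) = 133/25.

133/25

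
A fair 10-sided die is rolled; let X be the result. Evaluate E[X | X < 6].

Given X < 6, X is equally likely to be any of {1, 2, 3, 4, 5}.
E[X | X < 6] = (1 + 2 + 3 + 4 + 5) / 5 = 3.

3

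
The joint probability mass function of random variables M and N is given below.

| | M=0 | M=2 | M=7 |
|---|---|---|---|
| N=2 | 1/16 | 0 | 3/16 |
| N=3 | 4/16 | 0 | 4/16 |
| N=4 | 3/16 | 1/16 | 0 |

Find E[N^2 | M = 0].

11

P(M = 0) = 1/2.
Σ N^2·P over the event = 4·(1/16) + 9·(4/16) + 16·(3/16) = 11/2.
E[N^2 | M = 0] = (11/2) / (1/2) = 11.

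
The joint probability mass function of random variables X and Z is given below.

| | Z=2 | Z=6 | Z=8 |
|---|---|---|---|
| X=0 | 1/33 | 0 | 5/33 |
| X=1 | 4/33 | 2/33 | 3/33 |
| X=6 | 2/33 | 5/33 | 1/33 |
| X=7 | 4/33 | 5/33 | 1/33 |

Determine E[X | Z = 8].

P(Z = 8) = 10/33.
Σ X·P over the event = 0·(5/33) + 1·(3/33) + 6·(1/33) + 7·(1/33) = 16/33.
E[X | Z = 8] = (16/33) / (10/33) = 8/5.

8/5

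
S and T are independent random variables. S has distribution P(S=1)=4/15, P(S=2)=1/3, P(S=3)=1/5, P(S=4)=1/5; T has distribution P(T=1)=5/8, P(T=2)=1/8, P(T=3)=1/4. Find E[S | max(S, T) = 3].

50/21

P(max(S, T) = 3) = 7/20.
Summing S·P(x,y) over outcomes with max(S, T) = 3 gives 5/6.
E[S | max(S, T) = 3] = (5/6) / (7/20) = 50/21.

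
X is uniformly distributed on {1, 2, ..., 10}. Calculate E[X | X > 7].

Given X > 7, X is equally likely to be any of {8, 9, 10}.
E[X | X > 7] = (8 + 9 + 10) / 3 = 9.

9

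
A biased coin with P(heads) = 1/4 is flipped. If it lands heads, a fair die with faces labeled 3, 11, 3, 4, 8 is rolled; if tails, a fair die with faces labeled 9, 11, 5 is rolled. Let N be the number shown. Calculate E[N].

E[N | heads] = (3+11+3+4+8)/5 = 29/5.
E[N | tails] = (9+11+5)/3 = 25/3.
By the law of total expectation,
E[N] = (1/4)·(29/5) + (3/4)·(25/3) = 77/10.

77/10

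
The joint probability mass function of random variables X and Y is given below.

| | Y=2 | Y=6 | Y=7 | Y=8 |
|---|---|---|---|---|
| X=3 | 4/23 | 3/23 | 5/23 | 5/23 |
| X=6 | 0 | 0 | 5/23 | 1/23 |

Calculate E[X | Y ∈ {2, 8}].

P(Y ∈ {2, 8}) = 10/23.
Summing X·P(X=x,Y=y) over the conditioning event gives 33/23.
E[X | Y ∈ {2, 8}] = (33/23) / (10/23) = 33/10.

33/10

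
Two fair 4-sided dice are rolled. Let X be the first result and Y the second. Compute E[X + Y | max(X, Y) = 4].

44/7

P(max(X, Y) = 4) = 7/16.
Summing (X+Y)·P(x,y) over outcomes with max(X, Y) = 4 gives 11/4.
E[X + Y | max(X, Y) = 4] = (11/4) / (7/16) = 44/7.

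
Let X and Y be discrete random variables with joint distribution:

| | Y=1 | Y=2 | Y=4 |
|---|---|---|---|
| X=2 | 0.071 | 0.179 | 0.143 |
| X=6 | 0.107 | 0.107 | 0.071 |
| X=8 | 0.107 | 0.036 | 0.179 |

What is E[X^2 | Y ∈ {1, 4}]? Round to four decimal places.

37.7109

P(Y ∈ {1, 4}) = 0.678.
Σ X^2·P over the event = 4·(0.071) + 4·(0.143) + 36·(0.107) + 36·(0.071) + 64·(0.107) + 64·(0.179) = 25.568.
E[X^2 | Y ∈ {1, 4}] = (25.568) / (0.678) = 37.7109.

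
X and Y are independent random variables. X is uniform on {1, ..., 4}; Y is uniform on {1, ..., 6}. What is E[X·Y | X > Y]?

35/6

P(X > Y) = 1/4.
Summing XY·P(x,y) over outcomes with X > Y gives 35/24.
E[X·Y | X > Y] = (35/24) / (1/4) = 35/6.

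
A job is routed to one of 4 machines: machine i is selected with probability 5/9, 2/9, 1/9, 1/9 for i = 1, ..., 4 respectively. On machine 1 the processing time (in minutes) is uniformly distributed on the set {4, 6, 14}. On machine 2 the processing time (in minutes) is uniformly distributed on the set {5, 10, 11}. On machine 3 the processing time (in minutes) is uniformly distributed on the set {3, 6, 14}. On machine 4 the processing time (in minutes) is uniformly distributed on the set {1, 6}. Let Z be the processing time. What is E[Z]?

E[Z | machine 1] = (4+6+14)/3 = 8.
E[Z | machine 2] = (5+10+11)/3 = 26/3.
E[Z | machine 3] = (3+6+14)/3 = 23/3.
E[Z | machine 4] = (1+6)/2 = 7/2.
E[Z] = (5/9)·(8) + (2/9)·(26/3) + (1/9)·(23/3) + (1/9)·(7/2) = 137/18.

137/18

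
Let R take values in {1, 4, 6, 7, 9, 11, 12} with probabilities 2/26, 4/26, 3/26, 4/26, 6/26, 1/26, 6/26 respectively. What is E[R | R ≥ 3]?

P(R ≥ 3) = 12/13.
Σ over the event: 4·2/13 + 6·3/26 + 7·2/13 + 9·3/13 + 11·1/26 + 12·3/13 = 199/26.
E[R | R ≥ 3] = (199/26) / (12/13) = 199/24.

199/24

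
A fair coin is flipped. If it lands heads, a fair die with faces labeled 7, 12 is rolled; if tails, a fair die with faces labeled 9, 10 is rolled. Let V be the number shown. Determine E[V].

19/2

E[V | heads] = (7+12)/2 = 19/2.
E[V | tails] = (9+10)/2 = 19/2.
By the law of total expectation,
E[V] = (1/2)·(19/2) + (1/2)·(19/2) = 19/2.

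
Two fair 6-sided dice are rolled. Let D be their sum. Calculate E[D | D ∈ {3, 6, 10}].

33/5

P(D ∈ {3, 6, 10}) = 5/18.
Σ over the event: 3·1/18 + 6·5/36 + 10·1/12 = 11/6.
E[D | D ∈ {3, 6, 10}] = (11/6) / (5/18) = 33/5.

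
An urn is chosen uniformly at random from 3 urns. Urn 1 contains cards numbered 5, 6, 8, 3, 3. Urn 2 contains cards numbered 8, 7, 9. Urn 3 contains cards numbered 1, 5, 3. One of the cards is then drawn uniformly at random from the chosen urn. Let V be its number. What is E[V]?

E[V | urn 1] = (5+6+8+3+3)/5 = 5.
E[V | urn 2] = (8+7+9)/3 = 8.
E[V | urn 3] = (1+5+3)/3 = 3.
By the law of total expectation,
E[V] = (1/3)·(5) + (1/3)·(8) + (1/3)·(3) = 16/3.

16/3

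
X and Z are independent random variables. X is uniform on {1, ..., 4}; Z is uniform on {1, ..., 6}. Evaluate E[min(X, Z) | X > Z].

5/3

P(X > Z) = 1/4.
Summing min(X,Z)·P(x,y) over outcomes with X > Z gives 5/12.
E[min(X, Z) | X > Z] = (5/12) / (1/4) = 5/3.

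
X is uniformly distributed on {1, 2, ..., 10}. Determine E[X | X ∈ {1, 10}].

11/2

P(X ∈ {1, 10}) = 1/5.
Σ over the event: 1·1/10 + 10·1/10 = 11/10.
E[X | X ∈ {1, 10}] = (11/10) / (1/5) = 11/2.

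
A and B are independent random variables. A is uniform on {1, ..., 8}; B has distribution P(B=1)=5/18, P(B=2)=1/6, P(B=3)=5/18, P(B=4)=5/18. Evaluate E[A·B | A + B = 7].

P(A + B = 7) = 1/8.
Summing AB·P(x,y) over outcomes with A + B = 7 gives 5/4.
E[A·B | A + B = 7] = (5/4) / (1/8) = 10.

10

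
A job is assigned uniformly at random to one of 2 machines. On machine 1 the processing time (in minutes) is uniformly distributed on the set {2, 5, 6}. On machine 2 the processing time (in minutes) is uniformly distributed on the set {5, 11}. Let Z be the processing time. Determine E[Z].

E[Z | machine 1] = (2+5+6)/3 = 13/3.
E[Z | machine 2] = (5+11)/2 = 8.
By the law of total expectation,
E[Z] = (1/2)·(13/3) + (1/2)·(8) = 37/6.

37/6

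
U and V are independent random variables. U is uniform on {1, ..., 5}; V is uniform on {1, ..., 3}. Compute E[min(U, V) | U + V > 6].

8/3

P(U + V > 6) = 1/5.
Summing min(U,V)·P(x,y) over outcomes with U + V > 6 gives 8/15.
E[min(U, V) | U + V > 6] = (8/15) / (1/5) = 8/3.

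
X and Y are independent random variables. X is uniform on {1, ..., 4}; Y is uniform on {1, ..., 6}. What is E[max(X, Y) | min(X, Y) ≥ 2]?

64/15

P(min(X, Y) ≥ 2) = 5/8.
Summing max(X,Y)·P(x,y) over outcomes with min(X, Y) ≥ 2 gives 8/3.
E[max(X, Y) | min(X, Y) ≥ 2] = (8/3) / (5/8) = 64/15.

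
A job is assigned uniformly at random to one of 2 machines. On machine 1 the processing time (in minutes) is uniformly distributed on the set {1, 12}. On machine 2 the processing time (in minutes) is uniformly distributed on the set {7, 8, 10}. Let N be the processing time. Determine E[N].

89/12

E[N | machine 1] = (1+12)/2 = 13/2.
E[N | machine 2] = (7+8+10)/3 = 25/3.
By the law of total expectation,
E[N] = (1/2)·(13/2) + (1/2)·(25/3) = 89/12.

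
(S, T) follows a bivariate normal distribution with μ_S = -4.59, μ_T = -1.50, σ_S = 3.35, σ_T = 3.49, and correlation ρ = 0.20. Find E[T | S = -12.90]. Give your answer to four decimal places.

For a bivariate normal, E[T | S=x] = μ_T + ρ·(σ_T/σ_S)·(x − μ_S).
E[T | S=-12.90] = -1.50 + (0.20)·(3.49/3.35)·(-12.90 − (-4.59)) = -1.50 + (0.20836)·(-8.31) = -3.2315.

-3.2315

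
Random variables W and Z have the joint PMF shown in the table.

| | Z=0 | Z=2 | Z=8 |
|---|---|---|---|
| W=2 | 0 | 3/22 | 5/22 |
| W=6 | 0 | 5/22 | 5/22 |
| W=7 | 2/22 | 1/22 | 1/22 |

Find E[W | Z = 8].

47/11

P(Z = 8) = 1/2.
Σ W·P over the event = 2·(5/22) + 6·(5/22) + 7·(1/22) = 47/22.
E[W | Z = 8] = (47/22) / (1/2) = 47/11.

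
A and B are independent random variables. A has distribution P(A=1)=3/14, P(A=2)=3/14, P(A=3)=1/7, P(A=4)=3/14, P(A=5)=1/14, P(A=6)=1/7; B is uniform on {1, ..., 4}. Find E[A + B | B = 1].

29/7

P(B = 1) = 1/4.
Summing (A+B)·P(x,y) over outcomes with B = 1 gives 29/28.
E[A + B | B = 1] = (29/28) / (1/4) = 29/7.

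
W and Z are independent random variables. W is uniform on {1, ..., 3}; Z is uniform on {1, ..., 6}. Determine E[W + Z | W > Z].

4

Outcomes with W > Z: (2,1), (3,1), (3,2), each with probability 1/18.
E[W + Z | W > Z] = (3 + 4 + 5) / 3 = 4.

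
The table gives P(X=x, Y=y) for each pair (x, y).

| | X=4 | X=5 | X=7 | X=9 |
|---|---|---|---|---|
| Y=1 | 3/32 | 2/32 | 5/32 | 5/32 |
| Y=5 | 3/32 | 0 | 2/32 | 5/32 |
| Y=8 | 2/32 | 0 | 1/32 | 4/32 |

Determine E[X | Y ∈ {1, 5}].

173/25

P(Y ∈ {1, 5}) = 25/32.
Σ X·P over the event = 4·(3/32) + 4·(3/32) + 5·(2/32) + 7·(5/32) + 7·(2/32) + 9·(5/32) + 9·(5/32) = 173/32.
E[X | Y ∈ {1, 5}] = (173/32) / (25/32) = 173/25.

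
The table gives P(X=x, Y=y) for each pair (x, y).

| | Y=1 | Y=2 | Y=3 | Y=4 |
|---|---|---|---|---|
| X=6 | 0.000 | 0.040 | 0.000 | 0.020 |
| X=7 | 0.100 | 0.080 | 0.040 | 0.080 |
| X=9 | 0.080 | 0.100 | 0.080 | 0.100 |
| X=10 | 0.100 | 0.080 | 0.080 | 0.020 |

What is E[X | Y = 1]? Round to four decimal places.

8.6429

P(Y = 1) = 0.280.
Σ X·P over the event = 7·(0.100) + 9·(0.080) + 10·(0.100) = 2.420.
E[X | Y = 1] = (2.420) / (0.280) = 8.6429.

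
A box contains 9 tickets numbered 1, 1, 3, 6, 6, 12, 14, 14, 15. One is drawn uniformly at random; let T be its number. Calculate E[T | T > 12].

P(T > 12) = 1/3.
Σ over the event: 14·2/9 + 15·1/9 = 43/9.
E[T | T > 12] = (43/9) / (1/3) = 43/3.

43/3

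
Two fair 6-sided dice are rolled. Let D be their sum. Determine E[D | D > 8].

P(D > 8) = 5/18.
Σ over the event: 9·1/9 + 10·1/12 + 11·1/18 + 12·1/36 = 25/9.
E[D | D > 8] = (25/9) / (5/18) = 10.

10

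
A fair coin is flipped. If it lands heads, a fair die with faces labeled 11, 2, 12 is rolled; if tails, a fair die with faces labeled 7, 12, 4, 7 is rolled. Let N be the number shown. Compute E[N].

95/12

E[N | heads] = (11+2+12)/3 = 25/3.
E[N | tails] = (7+12+4+7)/4 = 15/2.
By the law of total expectation,
E[N] = (1/2)·(25/3) + (1/2)·(15/2) = 95/12.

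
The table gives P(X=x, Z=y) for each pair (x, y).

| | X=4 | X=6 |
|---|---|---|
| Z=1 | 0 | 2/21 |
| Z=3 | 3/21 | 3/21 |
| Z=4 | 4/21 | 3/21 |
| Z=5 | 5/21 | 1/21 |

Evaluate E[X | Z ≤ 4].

76/15

P(Z ≤ 4) = 5/7.
Σ X·P over the event = 4·(3/21) + 4·(4/21) + 6·(2/21) + 6·(3/21) + 6·(3/21) = 76/21.
E[X | Z ≤ 4] = (76/21) / (5/7) = 76/15.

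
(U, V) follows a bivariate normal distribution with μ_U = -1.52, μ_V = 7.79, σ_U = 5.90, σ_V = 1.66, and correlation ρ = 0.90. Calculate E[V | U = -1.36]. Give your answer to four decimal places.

7.8305

E[V | U=x] = μ_V + ρ(σ_V/σ_U)(x − μ_U) for jointly normal variables.
E[V | U=-1.36] = 7.79 + (0.90)·(1.66/5.90)·(-1.36 − (-1.52)) = 7.79 + (0.25322)·(0.16) = 7.8305.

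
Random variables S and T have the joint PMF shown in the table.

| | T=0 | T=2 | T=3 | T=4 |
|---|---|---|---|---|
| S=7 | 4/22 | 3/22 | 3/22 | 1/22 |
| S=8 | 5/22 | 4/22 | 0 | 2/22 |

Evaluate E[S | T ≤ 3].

P(T ≤ 3) = 19/22.
Summing S·P(S=x,T=y) over the conditioning event gives 71/11.
E[S | T ≤ 3] = (71/11) / (19/22) = 142/19.

142/19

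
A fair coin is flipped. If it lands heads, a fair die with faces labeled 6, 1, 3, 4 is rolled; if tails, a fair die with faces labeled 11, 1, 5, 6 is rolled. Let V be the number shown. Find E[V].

37/8

E[V | heads] = (6+1+3+4)/4 = 7/2.
E[V | tails] = (11+1+5+6)/4 = 23/4.
E[V] = (1/2)·(7/2) + (1/2)·(23/4) = 37/8.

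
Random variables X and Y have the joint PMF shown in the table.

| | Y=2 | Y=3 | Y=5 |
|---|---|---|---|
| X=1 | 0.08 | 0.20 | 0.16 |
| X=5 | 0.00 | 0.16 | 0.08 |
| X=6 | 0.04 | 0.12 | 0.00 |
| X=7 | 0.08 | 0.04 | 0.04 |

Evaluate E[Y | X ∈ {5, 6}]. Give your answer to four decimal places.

P(X ∈ {5, 6}) = 0.40.
Σ Y·P over the event = 3·(0.16) + 5·(0.08) + 2·(0.04) + 3·(0.12) = 1.32.
E[Y | X ∈ {5, 6}] = (1.32) / (0.40) = 3.3000.

3.3000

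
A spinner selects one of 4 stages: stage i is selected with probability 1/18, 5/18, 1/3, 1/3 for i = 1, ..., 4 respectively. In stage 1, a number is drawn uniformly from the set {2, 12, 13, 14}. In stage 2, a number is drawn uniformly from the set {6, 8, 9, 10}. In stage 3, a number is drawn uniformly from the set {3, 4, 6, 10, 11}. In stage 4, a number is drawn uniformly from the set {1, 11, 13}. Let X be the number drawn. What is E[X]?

E[X | stage 1] = (2+12+13+14)/4 = 41/4.
E[X | stage 2] = (6+8+9+10)/4 = 33/4.
E[X | stage 3] = (3+4+6+10+11)/5 = 34/5.
E[X | stage 4] = (1+11+13)/3 = 25/3.
E[X] = (1/18)·(41/4) + (5/18)·(33/4) + (1/3)·(34/5) + (1/3)·(25/3) = 1423/180.

1423/180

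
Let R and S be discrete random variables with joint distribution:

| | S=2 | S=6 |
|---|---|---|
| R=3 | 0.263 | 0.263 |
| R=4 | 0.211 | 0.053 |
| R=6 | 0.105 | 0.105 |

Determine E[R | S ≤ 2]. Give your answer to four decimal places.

P(S ≤ 2) = 0.579.
Σ R·P over the event = 3·(0.263) + 4·(0.211) + 6·(0.105) = 2.263.
E[R | S ≤ 2] = (2.263) / (0.579) = 3.9085.

3.9085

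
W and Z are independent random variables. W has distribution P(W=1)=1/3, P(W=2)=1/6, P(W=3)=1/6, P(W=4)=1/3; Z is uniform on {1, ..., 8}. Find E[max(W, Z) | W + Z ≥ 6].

P(W + Z ≥ 6) = 11/16.
Summing max(W,Z)·P(x,y) over outcomes with W + Z ≥ 6 gives 191/48.
E[max(W, Z) | W + Z ≥ 6] = (191/48) / (11/16) = 191/33.

191/33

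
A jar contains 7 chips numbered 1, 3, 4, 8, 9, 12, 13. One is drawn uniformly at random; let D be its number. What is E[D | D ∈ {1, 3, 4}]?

8/3

P(D ∈ {1, 3, 4}) = 3/7.
Σ over the event: 1·1/7 + 3·1/7 + 4·1/7 = 8/7.
E[D | D ∈ {1, 3, 4}] = (8/7) / (3/7) = 8/3.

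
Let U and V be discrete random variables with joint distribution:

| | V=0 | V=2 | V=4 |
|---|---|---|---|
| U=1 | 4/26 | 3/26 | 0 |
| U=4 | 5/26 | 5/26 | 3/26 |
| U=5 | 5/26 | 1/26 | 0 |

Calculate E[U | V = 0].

7/2

P(V = 0) = 7/13.
Σ U·P over the event = 1·(4/26) + 4·(5/26) + 5·(5/26) = 49/26.
E[U | V = 0] = (49/26) / (7/13) = 7/2.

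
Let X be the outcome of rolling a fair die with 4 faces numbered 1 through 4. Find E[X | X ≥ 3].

7/2

Given X ≥ 3, X is equally likely to be any of {3, 4}.
E[X | X ≥ 3] = (3 + 4) / 2 = 7/2.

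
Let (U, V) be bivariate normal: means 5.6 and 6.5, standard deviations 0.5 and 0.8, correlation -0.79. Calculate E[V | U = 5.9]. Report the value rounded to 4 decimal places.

6.1208

For a bivariate normal, E[V | U=x] = μ_V + ρ·(σ_V/σ_U)·(x − μ_U).
E[V | U=5.9] = 6.5 + (-0.79)·(0.8/0.5)·(5.9 − (5.6)) = 6.5 + (-1.264)·(0.3) = 6.1208.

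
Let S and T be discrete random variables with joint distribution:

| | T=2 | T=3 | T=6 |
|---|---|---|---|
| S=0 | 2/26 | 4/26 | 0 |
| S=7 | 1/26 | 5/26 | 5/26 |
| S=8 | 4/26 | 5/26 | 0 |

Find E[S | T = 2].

P(T = 2) = 7/26.
Σ S·P over the event = 0·(2/26) + 7·(1/26) + 8·(4/26) = 3/2.
E[S | T = 2] = (3/2) / (7/26) = 39/7.

39/7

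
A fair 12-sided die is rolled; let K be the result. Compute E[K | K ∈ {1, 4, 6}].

11/3

P(K ∈ {1, 4, 6}) = 1/4.
Σ over the event: 1·1/12 + 4·1/12 + 6·1/12 = 11/12.
E[K | K ∈ {1, 4, 6}] = (11/12) / (1/4) = 11/3.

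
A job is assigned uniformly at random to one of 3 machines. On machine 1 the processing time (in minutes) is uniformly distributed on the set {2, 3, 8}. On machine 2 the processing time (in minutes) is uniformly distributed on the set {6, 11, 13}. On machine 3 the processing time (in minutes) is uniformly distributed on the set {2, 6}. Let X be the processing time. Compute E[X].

E[X | machine 1] = (2+3+8)/3 = 13/3.
E[X | machine 2] = (6+11+13)/3 = 10.
E[X | machine 3] = (2+6)/2 = 4.
By the law of total expectation,
E[X] = (1/3)·(13/3) + (1/3)·(10) + (1/3)·(4) = 55/9.

55/9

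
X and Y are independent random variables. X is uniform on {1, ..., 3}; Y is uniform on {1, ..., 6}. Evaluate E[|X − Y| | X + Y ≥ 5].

29/12

P(X + Y ≥ 5) = 2/3.
Summing |X−Y|·P(x,y) over outcomes with X + Y ≥ 5 gives 29/18.
E[|X − Y| | X + Y ≥ 5] = (29/18) / (2/3) = 29/12.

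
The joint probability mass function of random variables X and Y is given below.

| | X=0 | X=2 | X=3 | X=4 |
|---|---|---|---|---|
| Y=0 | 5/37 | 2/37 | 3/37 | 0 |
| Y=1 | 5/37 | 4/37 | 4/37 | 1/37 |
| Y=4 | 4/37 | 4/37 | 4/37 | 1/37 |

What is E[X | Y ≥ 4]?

P(Y ≥ 4) = 13/37.
Σ X·P over the event = 0·(4/37) + 2·(4/37) + 3·(4/37) + 4·(1/37) = 24/37.
E[X | Y ≥ 4] = (24/37) / (13/37) = 24/13.

24/13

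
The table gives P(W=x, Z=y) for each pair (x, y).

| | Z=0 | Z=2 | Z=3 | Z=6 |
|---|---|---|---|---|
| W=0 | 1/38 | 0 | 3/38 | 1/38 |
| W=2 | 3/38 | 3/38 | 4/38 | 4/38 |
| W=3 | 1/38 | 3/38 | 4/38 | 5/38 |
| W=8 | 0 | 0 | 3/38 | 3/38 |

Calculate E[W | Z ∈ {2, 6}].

62/19

P(Z ∈ {2, 6}) = 1/2.
Σ W·P over the event = 0·(1/38) + 2·(3/38) + 2·(4/38) + 3·(3/38) + 3·(5/38) + 8·(3/38) = 31/19.
E[W | Z ∈ {2, 6}] = (31/19) / (1/2) = 62/19.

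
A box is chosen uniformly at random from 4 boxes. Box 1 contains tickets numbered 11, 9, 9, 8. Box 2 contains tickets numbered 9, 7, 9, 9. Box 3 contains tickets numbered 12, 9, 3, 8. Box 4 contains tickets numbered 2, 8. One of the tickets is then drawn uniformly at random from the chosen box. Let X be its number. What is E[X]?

123/16

E[X | box 1] = (11+9+9+8)/4 = 37/4.
E[X | box 2] = (9+7+9+9)/4 = 17/2.
E[X | box 3] = (12+9+3+8)/4 = 8.
E[X | box 4] = (2+8)/2 = 5.
E[X] = (1/4)·(37/4) + (1/4)·(17/2) + (1/4)·(8) + (1/4)·(5) = 123/16.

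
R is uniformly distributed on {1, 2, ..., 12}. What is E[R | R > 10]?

Given R > 10, R is equally likely to be any of {11, 12}.
E[R | R > 10] = (11 + 12) / 2 = 23/2.

23/2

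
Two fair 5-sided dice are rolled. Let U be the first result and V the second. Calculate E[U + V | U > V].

6

P(U > V) = 2/5.
Summing (U+V)·P(x,y) over outcomes with U > V gives 12/5.
E[U + V | U > V] = (12/5) / (2/5) = 6.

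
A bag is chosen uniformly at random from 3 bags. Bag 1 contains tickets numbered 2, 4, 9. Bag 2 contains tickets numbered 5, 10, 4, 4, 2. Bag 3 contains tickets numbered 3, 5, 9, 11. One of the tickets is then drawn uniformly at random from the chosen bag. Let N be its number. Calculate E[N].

17/3

E[N | bag 1] = (2+4+9)/3 = 5.
E[N | bag 2] = (5+10+4+4+2)/5 = 5.
E[N | bag 3] = (3+5+9+11)/4 = 7.
E[N] = (1/3)·(5) + (1/3)·(5) + (1/3)·(7) = 17/3.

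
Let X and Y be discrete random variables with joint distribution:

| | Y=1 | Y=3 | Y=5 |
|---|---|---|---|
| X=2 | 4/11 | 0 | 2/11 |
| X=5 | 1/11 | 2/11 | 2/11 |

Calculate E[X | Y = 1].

13/5

P(Y = 1) = 5/11.
Σ X·P over the event = 2·(4/11) + 5·(1/11) = 13/11.
E[X | Y = 1] = (13/11) / (5/11) = 13/5.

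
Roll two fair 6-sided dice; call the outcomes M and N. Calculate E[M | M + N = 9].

9/2

Outcomes with M + N = 9: (3,6), (4,5), (5,4), (6,3), each with probability 1/36.
E[M | M + N = 9] = (3 + 4 + 5 + 6) / 4 = 9/2.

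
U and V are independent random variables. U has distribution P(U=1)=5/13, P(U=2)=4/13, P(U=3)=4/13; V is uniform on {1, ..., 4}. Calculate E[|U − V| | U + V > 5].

P(U + V > 5) = 3/13.
Summing |U−V|·P(x,y) over outcomes with U + V > 5 gives 3/13.
E[|U − V| | U + V > 5] = (3/13) / (3/13) = 1.

1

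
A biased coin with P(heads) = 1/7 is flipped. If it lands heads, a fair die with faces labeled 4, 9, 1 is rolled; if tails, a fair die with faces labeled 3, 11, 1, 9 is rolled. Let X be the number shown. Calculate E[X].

122/21

E[X | heads] = (4+9+1)/3 = 14/3.
E[X | tails] = (3+11+1+9)/4 = 6.
By the law of total expectation,
E[X] = (1/7)·(14/3) + (6/7)·(6) = 122/21.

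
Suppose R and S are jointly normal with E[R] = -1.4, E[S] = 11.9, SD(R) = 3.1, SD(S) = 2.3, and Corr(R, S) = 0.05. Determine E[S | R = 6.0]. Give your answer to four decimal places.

For a bivariate normal, E[S | R=x] = μ_S + ρ·(σ_S/σ_R)·(x − μ_R).
E[S | R=6.0] = 11.9 + (0.05)·(2.3/3.1)·(6.0 − (-1.4)) = 11.9 + (0.037097)·(7.4) = 12.1745.

12.1745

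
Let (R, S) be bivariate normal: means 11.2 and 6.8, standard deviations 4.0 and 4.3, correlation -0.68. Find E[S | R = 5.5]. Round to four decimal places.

The regression of S on R has slope ρ·σ_S/σ_R and passes through (μ_R, μ_S).
E[S | R=5.5] = 6.8 + (-0.68)·(4.3/4.0)·(5.5 − (11.2)) = 6.8 + (-0.731)·(-5.7) = 10.9667.

10.9667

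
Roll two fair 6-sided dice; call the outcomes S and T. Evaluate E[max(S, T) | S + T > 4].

P(S + T > 4) = 5/6.
Summing max(S,T)·P(x,y) over outcomes with S + T > 4 gives 37/9.
E[max(S, T) | S + T > 4] = (37/9) / (5/6) = 74/15.

74/15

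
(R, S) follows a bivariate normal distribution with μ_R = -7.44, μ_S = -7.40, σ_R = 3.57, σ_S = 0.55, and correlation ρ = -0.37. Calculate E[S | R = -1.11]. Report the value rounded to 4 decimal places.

-7.7608

E[S | R=x] = μ_S + ρ(σ_S/σ_R)(x − μ_R) for jointly normal variables.
E[S | R=-1.11] = -7.40 + (-0.37)·(0.55/3.57)·(-1.11 − (-7.44)) = -7.40 + (-0.057003)·(6.33) = -7.7608.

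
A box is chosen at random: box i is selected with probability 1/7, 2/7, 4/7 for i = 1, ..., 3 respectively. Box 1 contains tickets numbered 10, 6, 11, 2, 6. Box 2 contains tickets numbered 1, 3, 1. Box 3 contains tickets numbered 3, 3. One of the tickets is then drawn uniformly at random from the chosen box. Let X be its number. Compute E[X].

67/21

E[X | box 1] = (10+6+11+2+6)/5 = 7.
E[X | box 2] = (1+3+1)/3 = 5/3.
E[X | box 3] = (3+3)/2 = 3.
E[X] = (1/7)·(7) + (2/7)·(5/3) + (4/7)·(3) = 67/21.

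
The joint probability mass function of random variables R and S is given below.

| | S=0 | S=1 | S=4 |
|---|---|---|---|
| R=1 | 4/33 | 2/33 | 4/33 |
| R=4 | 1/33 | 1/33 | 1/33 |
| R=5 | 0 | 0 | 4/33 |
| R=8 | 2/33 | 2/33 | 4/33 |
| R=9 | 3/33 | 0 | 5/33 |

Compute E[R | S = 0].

P(S = 0) = 10/33.
Σ R·P over the event = 1·(4/33) + 4·(1/33) + 8·(2/33) + 9·(3/33) = 17/11.
E[R | S = 0] = (17/11) / (10/33) = 51/10.

51/10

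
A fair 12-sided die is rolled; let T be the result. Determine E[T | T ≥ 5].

Given T ≥ 5, T is equally likely to be any of {5, 6, 7, 8, 9, 10, 11, 12}.
E[T | T ≥ 5] = (5 + 6 + 7 + 8 + 9 + 10 + 11 + 12) / 8 = 17/2.

17/2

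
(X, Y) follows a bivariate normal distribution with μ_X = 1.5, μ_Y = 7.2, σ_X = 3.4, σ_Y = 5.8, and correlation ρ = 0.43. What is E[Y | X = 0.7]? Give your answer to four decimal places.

The regression of Y on X has slope ρ·σ_Y/σ_X and passes through (μ_X, μ_Y).
E[Y | X=0.7] = 7.2 + (0.43)·(5.8/3.4)·(0.7 − (1.5)) = 7.2 + (0.73353)·(-0.8) = 6.6132.

6.6132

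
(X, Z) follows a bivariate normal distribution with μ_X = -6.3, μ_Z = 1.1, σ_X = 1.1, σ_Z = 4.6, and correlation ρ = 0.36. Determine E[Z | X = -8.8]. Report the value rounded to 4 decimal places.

-2.6636

For a bivariate normal, E[Z | X=x] = μ_Z + ρ·(σ_Z/σ_X)·(x − μ_X).
E[Z | X=-8.8] = 1.1 + (0.36)·(4.6/1.1)·(-8.8 − (-6.3)) = 1.1 + (1.50545)·(-2.5) = -2.6636.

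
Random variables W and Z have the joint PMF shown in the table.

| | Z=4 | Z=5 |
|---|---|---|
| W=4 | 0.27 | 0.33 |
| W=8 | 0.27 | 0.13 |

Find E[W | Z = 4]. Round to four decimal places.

P(Z = 4) = 0.54.
Σ W·P over the event = 4·(0.27) + 8·(0.27) = 3.24.
E[W | Z = 4] = (3.24) / (0.54) = 6.0000.

6.0000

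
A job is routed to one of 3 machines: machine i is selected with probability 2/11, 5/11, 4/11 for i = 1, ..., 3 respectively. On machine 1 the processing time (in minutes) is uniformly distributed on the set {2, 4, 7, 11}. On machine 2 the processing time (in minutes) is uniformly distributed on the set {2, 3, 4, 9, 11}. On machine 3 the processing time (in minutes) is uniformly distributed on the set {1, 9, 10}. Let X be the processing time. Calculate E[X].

203/33

E[X | machine 1] = (2+4+7+11)/4 = 6.
E[X | machine 2] = (2+3+4+9+11)/5 = 29/5.
E[X | machine 3] = (1+9+10)/3 = 20/3.
E[X] = (2/11)·(6) + (5/11)·(29/5) + (4/11)·(20/3) = 203/33.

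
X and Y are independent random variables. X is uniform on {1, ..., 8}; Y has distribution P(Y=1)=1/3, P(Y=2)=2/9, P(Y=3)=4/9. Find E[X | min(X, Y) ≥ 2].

5

P(min(X, Y) ≥ 2) = 7/12.
Summing X·P(x,y) over outcomes with min(X, Y) ≥ 2 gives 35/12.
E[X | min(X, Y) ≥ 2] = (35/12) / (7/12) = 5.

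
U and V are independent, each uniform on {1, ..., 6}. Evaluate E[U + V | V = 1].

P(V = 1) = 1/6.
Summing (U+V)·P(x,y) over outcomes with V = 1 gives 3/4.
E[U + V | V = 1] = (3/4) / (1/6) = 9/2.

9/2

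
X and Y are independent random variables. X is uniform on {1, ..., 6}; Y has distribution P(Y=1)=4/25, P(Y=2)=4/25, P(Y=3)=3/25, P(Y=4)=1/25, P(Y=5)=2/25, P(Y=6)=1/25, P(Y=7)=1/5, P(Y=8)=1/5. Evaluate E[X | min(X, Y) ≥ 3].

9/2

P(min(X, Y) ≥ 3) = 34/75.
Summing X·P(x,y) over outcomes with min(X, Y) ≥ 3 gives 51/25.
E[X | min(X, Y) ≥ 3] = (51/25) / (34/75) = 9/2.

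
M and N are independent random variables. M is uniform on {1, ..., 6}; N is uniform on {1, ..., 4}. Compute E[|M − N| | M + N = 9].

2

P(M + N = 9) = 1/12.
Summing |M−N|·P(x,y) over outcomes with M + N = 9 gives 1/6.
E[|M − N| | M + N = 9] = (1/6) / (1/12) = 2.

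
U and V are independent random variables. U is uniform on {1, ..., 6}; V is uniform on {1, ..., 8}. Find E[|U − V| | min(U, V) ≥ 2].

P(min(U, V) ≥ 2) = 35/48.
Summing |U−V|·P(x,y) over outcomes with min(U, V) ≥ 2 gives 25/16.
E[|U − V| | min(U, V) ≥ 2] = (25/16) / (35/48) = 15/7.

15/7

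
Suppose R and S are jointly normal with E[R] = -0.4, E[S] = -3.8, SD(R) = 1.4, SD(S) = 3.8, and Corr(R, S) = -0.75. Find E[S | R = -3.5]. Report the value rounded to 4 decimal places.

2.5107

E[S | R=x] = μ_S + ρ(σ_S/σ_R)(x − μ_R) for jointly normal variables.
E[S | R=-3.5] = -3.8 + (-0.75)·(3.8/1.4)·(-3.5 − (-0.4)) = -3.8 + (-2.0357)·(-3.1) = 2.5107.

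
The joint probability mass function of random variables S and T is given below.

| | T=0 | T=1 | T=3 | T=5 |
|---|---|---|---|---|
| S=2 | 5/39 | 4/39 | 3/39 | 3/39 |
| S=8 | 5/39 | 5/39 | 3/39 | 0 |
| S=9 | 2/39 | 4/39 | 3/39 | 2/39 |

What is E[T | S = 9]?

P(S = 9) = 11/39.
Σ T·P over the event = 0·(2/39) + 1·(4/39) + 3·(3/39) + 5·(2/39) = 23/39.
E[T | S = 9] = (23/39) / (11/39) = 23/11.

23/11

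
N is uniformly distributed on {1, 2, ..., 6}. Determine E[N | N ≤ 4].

5/2

Given N ≤ 4, N is equally likely to be any of {1, 2, 3, 4}.
E[N | N ≤ 4] = (1 + 2 + 3 + 4) / 4 = 5/2.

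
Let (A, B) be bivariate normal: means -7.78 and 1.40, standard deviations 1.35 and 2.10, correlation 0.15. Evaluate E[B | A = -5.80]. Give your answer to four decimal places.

E[B | A=x] = μ_B + ρ(σ_B/σ_A)(x − μ_A) for jointly normal variables.
E[B | A=-5.80] = 1.40 + (0.15)·(2.10/1.35)·(-5.80 − (-7.78)) = 1.40 + (0.23333)·(1.98) = 1.8620.

1.8620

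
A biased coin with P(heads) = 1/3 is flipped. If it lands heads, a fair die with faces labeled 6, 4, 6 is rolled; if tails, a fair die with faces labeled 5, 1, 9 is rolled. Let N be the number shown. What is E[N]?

46/9

E[N | heads] = (6+4+6)/3 = 16/3.
E[N | tails] = (5+1+9)/3 = 5.
By the law of total expectation,
E[N] = (1/3)·(16/3) + (2/3)·(5) = 46/9.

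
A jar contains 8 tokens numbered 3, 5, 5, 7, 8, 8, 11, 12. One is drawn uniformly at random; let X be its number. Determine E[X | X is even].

28/3

P(X is even) = 3/8.
Σ over the event: 8·1/4 + 12·1/8 = 7/2.
E[X | X is even] = (7/2) / (3/8) = 28/3.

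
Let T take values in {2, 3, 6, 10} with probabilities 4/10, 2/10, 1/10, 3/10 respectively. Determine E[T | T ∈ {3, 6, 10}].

7

P(T ∈ {3, 6, 10}) = 3/5.
Σ over the event: 3·1/5 + 6·1/10 + 10·3/10 = 21/5.
E[T | T ∈ {3, 6, 10}] = (21/5) / (3/5) = 7.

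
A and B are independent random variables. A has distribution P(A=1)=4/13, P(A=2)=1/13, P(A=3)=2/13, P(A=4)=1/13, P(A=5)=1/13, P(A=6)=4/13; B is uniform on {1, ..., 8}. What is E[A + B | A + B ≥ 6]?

737/80

P(A + B ≥ 6) = 10/13.
Summing (A+B)·P(x,y) over outcomes with A + B ≥ 6 gives 737/104.
E[A + B | A + B ≥ 6] = (737/104) / (10/13) = 737/80.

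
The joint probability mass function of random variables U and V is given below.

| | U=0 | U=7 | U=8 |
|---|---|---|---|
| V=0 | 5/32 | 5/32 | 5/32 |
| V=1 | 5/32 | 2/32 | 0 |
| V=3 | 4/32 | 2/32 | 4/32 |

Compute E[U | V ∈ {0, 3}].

P(V ∈ {0, 3}) = 25/32.
Σ U·P over the event = 0·(5/32) + 0·(4/32) + 7·(5/32) + 7·(2/32) + 8·(5/32) + 8·(4/32) = 121/32.
E[U | V ∈ {0, 3}] = (121/32) / (25/32) = 121/25.

121/25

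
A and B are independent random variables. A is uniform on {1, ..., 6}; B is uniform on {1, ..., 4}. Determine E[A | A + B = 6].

7/2

Outcomes with A + B = 6: (2,4), (3,3), (4,2), (5,1), each with probability 1/24.
E[A | A + B = 6] = (2 + 3 + 4 + 5) / 4 = 7/2.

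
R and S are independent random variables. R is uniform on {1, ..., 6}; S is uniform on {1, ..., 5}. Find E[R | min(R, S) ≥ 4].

5

Outcomes with min(R, S) ≥ 4: (4,4), (4,5), (5,4), (5,5), (6,4), (6,5), each with probability 1/30.
E[R | min(R, S) ≥ 4] = (4 + 4 + 5 + 5 + 6 + 6) / 6 = 5.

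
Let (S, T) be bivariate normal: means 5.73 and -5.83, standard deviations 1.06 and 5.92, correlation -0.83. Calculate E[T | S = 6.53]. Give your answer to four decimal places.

The regression of T on S has slope ρ·σ_T/σ_S and passes through (μ_S, μ_T).
E[T | S=6.53] = -5.83 + (-0.83)·(5.92/1.06)·(6.53 − (5.73)) = -5.83 + (-4.6355)·(0.8) = -9.5384.

-9.5384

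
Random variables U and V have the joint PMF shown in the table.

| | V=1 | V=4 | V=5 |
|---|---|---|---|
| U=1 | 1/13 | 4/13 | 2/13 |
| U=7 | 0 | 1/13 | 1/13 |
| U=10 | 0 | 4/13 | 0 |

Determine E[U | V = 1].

1

P(V = 1) = 1/13.
Σ U·P over the event = 1·(1/13) = 1/13.
E[U | V = 1] = (1/13) / (1/13) = 1.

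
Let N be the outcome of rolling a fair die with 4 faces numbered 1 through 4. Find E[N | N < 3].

Given N < 3, N is equally likely to be any of {1, 2}.
E[N | N < 3] = (1 + 2) / 2 = 3/2.

3/2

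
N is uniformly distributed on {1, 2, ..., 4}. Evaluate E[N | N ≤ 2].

3/2

Given N ≤ 2, N is equally likely to be any of {1, 2}.
E[N | N ≤ 2] = (1 + 2) / 2 = 3/2.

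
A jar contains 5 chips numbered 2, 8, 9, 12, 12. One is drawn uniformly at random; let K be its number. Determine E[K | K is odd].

9

P(K is odd) = 1/5.
Σ over the event: 9·1/5 = 9/5.
E[K | K is odd] = (9/5) / (1/5) = 9.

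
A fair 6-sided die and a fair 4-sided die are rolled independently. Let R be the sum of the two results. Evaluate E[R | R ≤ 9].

134/23

P(R ≤ 9) = 23/24.
Σ over the event: 2·1/24 + 3·1/12 + 4·1/8 + 5·1/6 + 6·1/6 + 7·1/6 + 8·1/8 + 9·1/12 = 67/12.
E[R | R ≤ 9] = (67/12) / (23/24) = 134/23.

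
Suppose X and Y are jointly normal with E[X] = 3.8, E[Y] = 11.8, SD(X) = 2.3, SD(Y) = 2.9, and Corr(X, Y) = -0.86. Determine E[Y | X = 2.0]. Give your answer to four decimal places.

13.7518

E[Y | X=x] = μ_Y + ρ(σ_Y/σ_X)(x − μ_X) for jointly normal variables.
E[Y | X=2.0] = 11.8 + (-0.86)·(2.9/2.3)·(2.0 − (3.8)) = 11.8 + (-1.08435)·(-1.8) = 13.7518.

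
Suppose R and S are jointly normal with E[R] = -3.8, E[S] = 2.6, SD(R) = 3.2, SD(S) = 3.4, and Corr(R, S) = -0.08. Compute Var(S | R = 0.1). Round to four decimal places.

11.4860

The conditional variance in a bivariate normal is σ_S²(1 − ρ²), independent of x.
Var(S | R=0.1) = (3.4)²·(1 − (-0.08)²) = 11.56·0.9936 = 11.4860.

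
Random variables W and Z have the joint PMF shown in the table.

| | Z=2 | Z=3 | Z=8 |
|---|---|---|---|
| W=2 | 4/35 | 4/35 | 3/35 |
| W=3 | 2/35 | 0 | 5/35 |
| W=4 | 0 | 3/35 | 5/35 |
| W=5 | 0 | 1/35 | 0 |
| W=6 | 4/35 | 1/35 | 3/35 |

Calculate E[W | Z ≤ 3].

P(Z ≤ 3) = 19/35.
Σ W·P over the event = 2·(4/35) + 2·(4/35) + 3·(2/35) + 4·(3/35) + 5·(1/35) + 6·(4/35) + 6·(1/35) = 69/35.
E[W | Z ≤ 3] = (69/35) / (19/35) = 69/19.

69/19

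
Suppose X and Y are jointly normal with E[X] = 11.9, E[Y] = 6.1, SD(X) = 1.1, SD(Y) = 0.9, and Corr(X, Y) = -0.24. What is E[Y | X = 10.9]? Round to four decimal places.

For a bivariate normal, E[Y | X=x] = μ_Y + ρ·(σ_Y/σ_X)·(x − μ_X).
E[Y | X=10.9] = 6.1 + (-0.24)·(0.9/1.1)·(10.9 − (11.9)) = 6.1 + (-0.19636)·(-1) = 6.2964.

6.2964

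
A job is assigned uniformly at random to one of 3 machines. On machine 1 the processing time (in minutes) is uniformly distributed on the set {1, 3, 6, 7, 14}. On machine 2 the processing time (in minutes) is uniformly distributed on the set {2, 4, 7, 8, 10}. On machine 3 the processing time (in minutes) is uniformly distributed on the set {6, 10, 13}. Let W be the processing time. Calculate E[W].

E[W | machine 1] = (1+3+6+7+14)/5 = 31/5.
E[W | machine 2] = (2+4+7+8+10)/5 = 31/5.
E[W | machine 3] = (6+10+13)/3 = 29/3.
By the law of total expectation,
E[W] = (1/3)·(31/5) + (1/3)·(31/5) + (1/3)·(29/3) = 331/45.

331/45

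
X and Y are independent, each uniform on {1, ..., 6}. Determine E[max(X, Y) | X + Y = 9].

P(X + Y = 9) = 1/9.
Summing max(X,Y)·P(x,y) over outcomes with X + Y = 9 gives 11/18.
E[max(X, Y) | X + Y = 9] = (11/18) / (1/9) = 11/2.

11/2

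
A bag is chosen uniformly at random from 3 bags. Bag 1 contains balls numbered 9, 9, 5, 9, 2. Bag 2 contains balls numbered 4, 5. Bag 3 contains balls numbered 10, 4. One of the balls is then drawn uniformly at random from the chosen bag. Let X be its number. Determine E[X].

61/10

E[X | bag 1] = (9+9+5+9+2)/5 = 34/5.
E[X | bag 2] = (4+5)/2 = 9/2.
E[X | bag 3] = (10+4)/2 = 7.
E[X] = (1/3)·(34/5) + (1/3)·(9/2) + (1/3)·(7) = 61/10.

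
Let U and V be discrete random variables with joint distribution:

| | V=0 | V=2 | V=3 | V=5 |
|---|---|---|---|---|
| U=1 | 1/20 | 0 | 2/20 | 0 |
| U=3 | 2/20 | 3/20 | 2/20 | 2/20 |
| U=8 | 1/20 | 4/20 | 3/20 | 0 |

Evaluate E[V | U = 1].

2

P(U = 1) = 3/20.
Summing V·P(U=x,V=y) over the conditioning event gives 3/10.
E[V | U = 1] = (3/10) / (3/20) = 2.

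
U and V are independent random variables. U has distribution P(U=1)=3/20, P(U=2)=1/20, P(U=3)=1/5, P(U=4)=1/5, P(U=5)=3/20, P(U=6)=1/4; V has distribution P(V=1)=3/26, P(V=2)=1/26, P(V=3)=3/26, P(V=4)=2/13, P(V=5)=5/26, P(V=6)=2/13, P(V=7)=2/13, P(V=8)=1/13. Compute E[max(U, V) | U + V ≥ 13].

P(U + V ≥ 13) = 9/130.
Summing max(U,V)·P(x,y) over outcomes with U + V ≥ 13 gives 67/130.
E[max(U, V) | U + V ≥ 13] = (67/130) / (9/130) = 67/9.

67/9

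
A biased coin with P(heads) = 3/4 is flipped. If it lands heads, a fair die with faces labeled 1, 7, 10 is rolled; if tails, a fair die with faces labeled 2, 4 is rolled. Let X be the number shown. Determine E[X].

21/4

E[X | heads] = (1+7+10)/3 = 6.
E[X | tails] = (2+4)/2 = 3.
E[X] = (3/4)·(6) + (1/4)·(3) = 21/4.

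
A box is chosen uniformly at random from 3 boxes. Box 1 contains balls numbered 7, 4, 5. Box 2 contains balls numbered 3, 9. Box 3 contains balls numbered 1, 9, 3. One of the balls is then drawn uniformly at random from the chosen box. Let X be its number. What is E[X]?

E[X | box 1] = (7+4+5)/3 = 16/3.
E[X | box 2] = (3+9)/2 = 6.
E[X | box 3] = (1+9+3)/3 = 13/3.
By the law of total expectation,
E[X] = (1/3)·(16/3) + (1/3)·(6) + (1/3)·(13/3) = 47/9.

47/9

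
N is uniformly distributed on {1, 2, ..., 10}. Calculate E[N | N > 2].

13/2

Given N > 2, N is equally likely to be any of {3, 4, 5, 6, 7, 8, 9, 10}.
E[N | N > 2] = (3 + 4 + 5 + 6 + 7 + 8 + 9 + 10) / 8 = 13/2.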